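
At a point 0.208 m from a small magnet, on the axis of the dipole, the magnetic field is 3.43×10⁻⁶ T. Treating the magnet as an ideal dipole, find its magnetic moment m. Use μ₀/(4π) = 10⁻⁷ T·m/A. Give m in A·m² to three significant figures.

On axis B = (μ₀/4π)·2m/r³, so m = Br³·4π/(μ₀·2).
m = (3.43×10⁻⁶)·(0.208)³ / (2·10⁻⁷) = 0.1543 A·m².

m ≈ 0.154 A·m²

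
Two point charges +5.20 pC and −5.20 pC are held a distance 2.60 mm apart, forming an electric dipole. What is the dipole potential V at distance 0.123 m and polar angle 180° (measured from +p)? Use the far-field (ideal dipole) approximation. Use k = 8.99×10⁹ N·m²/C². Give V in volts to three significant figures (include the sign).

V ≈ -0.00803 V

Dipole moment p = qd = (5.20×10⁻¹² C)(0.00260 m) = 1.352×10⁻¹⁴ C·m.
The dipole potential is V = kp cosθ / r².
V = (8.99×10⁹)(1.352×10⁻¹⁴)·cos180° / (0.123)² = -0.008034 V.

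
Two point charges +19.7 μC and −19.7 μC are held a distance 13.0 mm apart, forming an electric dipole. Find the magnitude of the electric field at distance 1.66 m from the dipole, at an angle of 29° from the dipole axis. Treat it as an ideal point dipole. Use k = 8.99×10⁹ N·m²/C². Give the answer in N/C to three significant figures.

Dipole moment p = qd = (1.97×10⁻⁵ C)(0.0130 m) = 2.561×10⁻⁷ C·m.
At angle θ the dipole field magnitude is E = (kp/r³)·√(1 + 3cos²θ).
kp/r³ = (8.99×10⁹)(2.561×10⁻⁷) / (1.66)³ = 503.3 N/C.
√(1 + 3cos²29°) = √(1 + 3·0.7650) = √3.2949 ≈ 1.8152.
E ≈ 503.3 × 1.815 = 913.6 N/C.

E ≈ 914 N/C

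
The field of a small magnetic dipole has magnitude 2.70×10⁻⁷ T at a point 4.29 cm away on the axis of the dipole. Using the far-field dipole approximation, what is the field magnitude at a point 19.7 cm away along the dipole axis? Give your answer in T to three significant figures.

B ≈ 2.79×10⁻⁹ T

Dipole fields scale as 1/r³ in the far field; the geometry is the same at both points.
B₂ = B₁ · (r₁/r₂)³ = 2.70×10⁻⁷ · (4.29/19.7)³.
(r₁/r₂)³ = (0.2178)³ = 0.01033.
B₂ ≈ 2.788×10⁻⁹ T.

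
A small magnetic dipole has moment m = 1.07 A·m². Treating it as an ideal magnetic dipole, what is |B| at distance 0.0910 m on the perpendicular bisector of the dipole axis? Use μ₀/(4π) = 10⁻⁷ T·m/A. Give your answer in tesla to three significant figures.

B ≈ 1.42×10⁻⁴ T

In the equatorial plane B = (μ₀/4π)·m/r³ (half the axial value).
B = (10⁻⁷)·(1.07) / (0.0910)³ = 1.420×10⁻⁴ T.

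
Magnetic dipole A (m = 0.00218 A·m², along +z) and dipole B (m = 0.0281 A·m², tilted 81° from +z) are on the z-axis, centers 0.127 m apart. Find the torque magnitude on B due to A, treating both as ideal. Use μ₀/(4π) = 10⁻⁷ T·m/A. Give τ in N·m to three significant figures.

Dipole B is on the axis of dipole A, so B₁ there is axial: B₁ = (μ₀/4π)·2m₁/r³ along +z.
B₁ = 2(10⁻⁷)(0.00218)/(0.127)³ = 2.129×10⁻⁷ T.
τ = m₂ B₁ sinθ.
τ = (0.0281)(2.129×10⁻⁷)·sin81° = 5.907×10⁻⁹ N·m.

τ ≈ 5.91×10⁻⁹ N·m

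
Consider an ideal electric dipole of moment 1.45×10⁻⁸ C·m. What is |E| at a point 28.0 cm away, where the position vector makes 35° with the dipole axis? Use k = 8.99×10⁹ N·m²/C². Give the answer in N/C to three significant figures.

At angle θ the dipole field magnitude is E = (kp/r³)·√(1 + 3cos²θ).
kp/r³ = (8.99×10⁹)(1.45×10⁻⁸) / (0.280)³ = 5938 N/C.
√(1 + 3cos²35°) = √(1 + 3·0.6710) = √3.0130 ≈ 1.7358.
E ≈ 5938 × 1.736 = 1.031×10⁴ N/C.

E ≈ 1.03×10⁴ N/C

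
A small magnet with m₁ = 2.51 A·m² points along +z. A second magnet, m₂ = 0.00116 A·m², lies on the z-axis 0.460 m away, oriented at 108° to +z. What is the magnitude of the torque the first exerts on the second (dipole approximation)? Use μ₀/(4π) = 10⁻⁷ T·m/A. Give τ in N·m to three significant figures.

τ ≈ 5.69×10⁻⁹ N·m

Dipole B is on the axis of dipole A, so B₁ there is axial: B₁ = (μ₀/4π)·2m₁/r³ along +z.
B₁ = 2(10⁻⁷)(2.51)/(0.460)³ = 5.157×10⁻⁶ T.
τ = m₂ B₁ sinθ.
τ = (0.00116)(5.157×10⁻⁶)·sin108° = 5.690×10⁻⁹ N·m.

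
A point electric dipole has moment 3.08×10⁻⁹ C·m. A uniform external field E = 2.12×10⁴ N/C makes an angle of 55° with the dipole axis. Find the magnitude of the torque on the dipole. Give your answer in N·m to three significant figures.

τ ≈ 5.35×10⁻⁵ N·m

Torque on an electric dipole: τ = pE sinθ.
τ = (3.08×10⁻⁹)(2.12×10⁴)·sin55° = 5.349×10⁻⁵ N·m.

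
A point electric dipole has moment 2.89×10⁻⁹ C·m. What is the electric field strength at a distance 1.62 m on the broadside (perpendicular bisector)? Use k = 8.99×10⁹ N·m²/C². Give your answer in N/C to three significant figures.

In the equatorial plane E = kp/r³.
E = (8.99×10⁹)(2.89×10⁻⁹) / (1.62)³ = 6.111 N/C.

E ≈ 6.11 N/C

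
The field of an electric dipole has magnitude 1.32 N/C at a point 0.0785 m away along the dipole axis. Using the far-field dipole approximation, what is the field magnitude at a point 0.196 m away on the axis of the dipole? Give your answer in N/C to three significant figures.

E ≈ 0.0848 N/C

Dipole fields scale as 1/r³ in the far field; the geometry is the same at both points.
E₂ = E₁ · (r₁/r₂)³ = 1.32 · (0.0785/0.196)³.
(r₁/r₂)³ = (0.4005)³ = 0.06425.
E₂ ≈ 0.08480 N/C.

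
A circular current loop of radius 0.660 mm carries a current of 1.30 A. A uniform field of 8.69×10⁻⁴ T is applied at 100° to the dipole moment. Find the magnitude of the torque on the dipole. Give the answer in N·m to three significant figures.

Magnetic moment m = IA = Iπa² = (1.30)·π·(6.60×10⁻⁴)² = 1.779×10⁻⁶ A·m².
Torque on a magnetic dipole: τ = mB sinθ.
τ = (1.779×10⁻⁶)(8.69×10⁻⁴)·sin100° = 1.522×10⁻⁹ N·m.

τ ≈ 1.52×10⁻⁹ N·m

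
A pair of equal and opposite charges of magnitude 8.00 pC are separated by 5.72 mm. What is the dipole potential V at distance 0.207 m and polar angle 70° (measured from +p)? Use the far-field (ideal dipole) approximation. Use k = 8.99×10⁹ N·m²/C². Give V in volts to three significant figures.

V ≈ 0.00328 V

Dipole moment p = qd = (8.00×10⁻¹² C)(0.00572 m) = 4.576×10⁻¹⁴ C·m.
The dipole potential is V = kp cosθ / r².
V = (8.99×10⁹)(4.576×10⁻¹⁴)·cos70° / (0.207)² = 0.003284 V.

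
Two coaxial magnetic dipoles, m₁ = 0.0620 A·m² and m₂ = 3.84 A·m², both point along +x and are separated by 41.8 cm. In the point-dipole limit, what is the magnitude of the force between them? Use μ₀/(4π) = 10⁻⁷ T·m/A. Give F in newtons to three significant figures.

On-axis B of dipole 1: B = (μ₀/4π)·2m₁/r³. Force on dipole 2: F = m₂·dB/dr.
dB/dr = −(μ₀/4π)·6m₁/r⁴, so |F| = (μ₀/4π)·6m₁m₂/r⁴.
F = 6(10⁻⁷)(0.0620)(3.84)/(0.418)⁴ = 4.679×10⁻⁶ N.

F ≈ 4.68×10⁻⁶ N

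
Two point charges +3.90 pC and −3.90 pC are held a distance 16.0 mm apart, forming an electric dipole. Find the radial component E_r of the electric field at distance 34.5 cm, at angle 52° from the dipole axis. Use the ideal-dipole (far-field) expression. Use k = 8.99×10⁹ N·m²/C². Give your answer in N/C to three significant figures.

Dipole moment p = qd = (3.90×10⁻¹² C)(0.0160 m) = 6.24×10⁻¹⁴ C·m.
For a dipole, E_r = (2kp cosθ)/r³.
kp/r³ = (8.99×10⁹)(6.24×10⁻¹⁴)/(0.345)³ = 0.01366 N/C.
E_r = 2·0.01366·cos52° = 0.01682 N/C.

E_r ≈ 0.0168 N/C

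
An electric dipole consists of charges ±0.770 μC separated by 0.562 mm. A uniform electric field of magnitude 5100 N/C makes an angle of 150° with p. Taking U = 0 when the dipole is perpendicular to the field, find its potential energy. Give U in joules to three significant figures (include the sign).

Dipole moment p = qd = (7.70×10⁻⁷ C)(5.62×10⁻⁴ m) = 4.327×10⁻¹⁰ C·m.
U = −p·E = −pE cosθ.
U = −(4.327×10⁻¹⁰)(5100)·cos150° = 1.911×10⁻⁶ J.

U ≈ 1.91×10⁻⁶ J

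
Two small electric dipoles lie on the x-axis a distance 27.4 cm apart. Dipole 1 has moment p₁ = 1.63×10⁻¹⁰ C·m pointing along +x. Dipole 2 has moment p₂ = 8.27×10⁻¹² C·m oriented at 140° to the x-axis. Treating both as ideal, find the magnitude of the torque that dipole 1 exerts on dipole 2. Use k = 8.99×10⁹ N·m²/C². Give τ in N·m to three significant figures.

The second dipole sits on the axis of the first, so the field there is axial: E₁ = 2kp₁/r³ along +x.
E₁ = 2(8.99×10⁹)(1.63×10⁻¹⁰)/(0.274)³ = 142.5 N/C.
Torque on the second dipole: τ = p₂ E₁ sinθ.
τ = (8.27×10⁻¹²)(142.5)·sin140° = 7.574×10⁻¹⁰ N·m.

τ ≈ 7.57×10⁻¹⁰ N·m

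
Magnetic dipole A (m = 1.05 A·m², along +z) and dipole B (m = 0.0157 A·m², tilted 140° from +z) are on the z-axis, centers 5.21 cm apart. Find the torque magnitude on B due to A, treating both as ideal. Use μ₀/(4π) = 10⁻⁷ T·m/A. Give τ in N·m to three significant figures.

τ ≈ 1.50×10⁻⁵ N·m

Dipole B is on the axis of dipole A, so B₁ there is axial: B₁ = (μ₀/4π)·2m₁/r³ along +z.
B₁ = 2(10⁻⁷)(1.05)/(0.0521)³ = 0.001485 T.
τ = m₂ B₁ sinθ.
τ = (0.0157)(0.001485)·sin140° = 1.499×10⁻⁵ N·m.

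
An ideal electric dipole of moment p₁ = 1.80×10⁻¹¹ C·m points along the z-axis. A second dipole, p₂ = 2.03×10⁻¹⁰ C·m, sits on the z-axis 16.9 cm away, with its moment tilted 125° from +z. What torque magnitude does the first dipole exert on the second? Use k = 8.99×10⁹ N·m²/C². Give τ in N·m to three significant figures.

The second dipole sits on the axis of the first, so the field there is axial: E₁ = 2kp₁/r³ along +z.
E₁ = 2(8.99×10⁹)(1.80×10⁻¹¹)/(0.169)³ = 67.05 N/C.
Torque on the second dipole: τ = p₂ E₁ sinθ.
τ = (2.03×10⁻¹⁰)(67.05)·sin125° = 1.115×10⁻⁸ N·m.

τ ≈ 1.11×10⁻⁸ N·m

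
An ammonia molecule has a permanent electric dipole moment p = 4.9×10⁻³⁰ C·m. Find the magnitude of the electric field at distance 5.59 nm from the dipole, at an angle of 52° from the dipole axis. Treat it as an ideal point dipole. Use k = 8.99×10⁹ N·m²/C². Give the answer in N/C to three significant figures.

E ≈ 3.69×10⁵ N/C

At angle θ the dipole field magnitude is E = (kp/r³)·√(1 + 3cos²θ).
kp/r³ = (8.99×10⁹)(4.90×10⁻³⁰) / (5.59×10⁻⁹)³ = 2.522×10⁵ N/C.
√(1 + 3cos²52°) = √(1 + 3·0.3790) = √2.1371 ≈ 1.4619.
E ≈ 2.522×10⁵ × 1.462 = 3.687×10⁵ N/C.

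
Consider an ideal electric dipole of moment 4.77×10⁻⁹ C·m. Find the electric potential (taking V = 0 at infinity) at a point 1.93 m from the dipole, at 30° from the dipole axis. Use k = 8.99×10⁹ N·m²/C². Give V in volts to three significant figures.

V ≈ 9.97 V

The dipole potential is V = kp cosθ / r².
V = (8.99×10⁹)(4.77×10⁻⁹)·cos30° / (1.93)² = 9.970 V.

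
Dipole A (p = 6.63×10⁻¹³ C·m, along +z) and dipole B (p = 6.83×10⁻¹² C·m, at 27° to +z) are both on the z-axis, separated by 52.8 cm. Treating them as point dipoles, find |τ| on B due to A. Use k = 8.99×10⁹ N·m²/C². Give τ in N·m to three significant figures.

τ ≈ 2.51×10⁻¹³ N·m

The second dipole sits on the axis of the first, so the field there is axial: E₁ = 2kp₁/r³ along +z.
E₁ = 2(8.99×10⁹)(6.63×10⁻¹³)/(0.528)³ = 0.08098 N/C.
Torque on the second dipole: τ = p₂ E₁ sinθ.
τ = (6.83×10⁻¹²)(0.08098)·sin27° = 2.511×10⁻¹³ N·m.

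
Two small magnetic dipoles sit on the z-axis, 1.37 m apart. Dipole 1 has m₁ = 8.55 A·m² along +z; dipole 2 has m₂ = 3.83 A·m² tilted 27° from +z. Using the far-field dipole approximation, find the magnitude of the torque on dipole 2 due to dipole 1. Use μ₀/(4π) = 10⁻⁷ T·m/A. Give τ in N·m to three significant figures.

Dipole B is on the axis of dipole A, so B₁ there is axial: B₁ = (μ₀/4π)·2m₁/r³ along +z.
B₁ = 2(10⁻⁷)(8.55)/(1.37)³ = 6.650×10⁻⁷ T.
τ = m₂ B₁ sinθ.
τ = (3.83)(6.650×10⁻⁷)·sin27° = 1.156×10⁻⁶ N·m.

τ ≈ 1.16×10⁻⁶ N·m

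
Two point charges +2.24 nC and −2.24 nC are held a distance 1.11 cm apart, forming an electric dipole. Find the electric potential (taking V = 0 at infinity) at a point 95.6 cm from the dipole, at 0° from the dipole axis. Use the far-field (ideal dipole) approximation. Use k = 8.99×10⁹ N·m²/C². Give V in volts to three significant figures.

Dipole moment p = qd = (2.24×10⁻⁹ C)(0.0111 m) = 2.486×10⁻¹¹ C·m.
The dipole potential is V = kp cosθ / r².
V = (8.99×10⁹)(2.486×10⁻¹¹)·cos0° / (0.956)² = 0.2445 V.

V ≈ 0.245 V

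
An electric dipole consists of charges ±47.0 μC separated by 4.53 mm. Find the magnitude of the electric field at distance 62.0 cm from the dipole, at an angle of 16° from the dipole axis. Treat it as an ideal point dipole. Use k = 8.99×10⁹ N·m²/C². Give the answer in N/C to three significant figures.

Dipole moment p = qd = (4.70×10⁻⁵ C)(0.00453 m) = 2.129×10⁻⁷ C·m.
At angle θ the dipole field magnitude is E = (kp/r³)·√(1 + 3cos²θ).
kp/r³ = (8.99×10⁹)(2.129×10⁻⁷) / (0.620)³ = 8031 N/C.
√(1 + 3cos²16°) = √(1 + 3·0.9240) = √3.7721 ≈ 1.9422.
E ≈ 8031 × 1.942 = 1.560×10⁴ N/C.

E ≈ 1.56×10⁴ N/C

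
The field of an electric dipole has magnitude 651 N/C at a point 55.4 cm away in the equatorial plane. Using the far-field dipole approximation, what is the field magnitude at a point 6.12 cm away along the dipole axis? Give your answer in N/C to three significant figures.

E ≈ 9.66×10⁵ N/C

Dipole fields scale as 1/r³ in the far field.
The axial field is twice the equatorial field at the same r, so the geometry factor is 2/1.
E₂ = E₁ · (2/1) · (r₁/r₂)³ = 651 · 2 · (55.4/6.12)³.
(r₁/r₂)³ = (9.052)³ = 741.8.
E₂ ≈ 9.658×10⁵ N/C.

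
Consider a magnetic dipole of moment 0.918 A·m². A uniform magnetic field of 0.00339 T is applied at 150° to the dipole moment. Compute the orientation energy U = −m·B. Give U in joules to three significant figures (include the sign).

U ≈ 0.00270 J

U = −m·B = −mB cosθ.
U = −(0.918)(0.00339)·cos150° = 0.002695 J.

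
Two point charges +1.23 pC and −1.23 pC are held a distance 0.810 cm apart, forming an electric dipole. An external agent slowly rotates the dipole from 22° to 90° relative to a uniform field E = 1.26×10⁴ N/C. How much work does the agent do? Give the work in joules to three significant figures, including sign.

Dipole moment p = qd = (1.23×10⁻¹² C)(0.00810 m) = 9.963×10⁻¹⁵ C·m.
W_ext = ΔU = U(θ₂) − U(θ₁) = −pE cosθ₂ − (−pE cosθ₁) = pE(cosθ₁ − cosθ₂).
W = (9.963×10⁻¹⁵)(1.26×10⁴)·(cos22° − cos90°) = (1.255×10⁻¹⁰)·(+0.9272) = 1.164×10⁻¹⁰ J.

W ≈ 1.16×10⁻¹⁰ J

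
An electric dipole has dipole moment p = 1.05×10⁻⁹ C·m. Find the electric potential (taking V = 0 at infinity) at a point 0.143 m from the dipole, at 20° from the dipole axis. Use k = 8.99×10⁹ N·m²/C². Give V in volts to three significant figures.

V ≈ 434 V

The dipole potential is V = kp cosθ / r².
V = (8.99×10⁹)(1.05×10⁻⁹)·cos20° / (0.143)² = 433.8 V.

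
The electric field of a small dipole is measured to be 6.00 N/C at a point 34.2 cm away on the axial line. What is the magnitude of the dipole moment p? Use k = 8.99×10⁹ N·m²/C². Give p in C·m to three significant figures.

On axis E = 2kp/r³, so p = Er³/(2k).
p = (6.00)·(0.342)³ / (2·8.99×10⁹) = 1.335×10⁻¹¹ C·m.

p ≈ 1.33×10⁻¹¹ C·m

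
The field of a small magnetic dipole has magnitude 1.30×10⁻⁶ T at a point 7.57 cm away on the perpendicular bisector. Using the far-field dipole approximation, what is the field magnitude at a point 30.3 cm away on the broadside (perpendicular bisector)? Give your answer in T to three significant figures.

Dipole fields scale as 1/r³ in the far field; the geometry is the same at both points.
B₂ = B₁ · (r₁/r₂)³ = 1.30×10⁻⁶ · (7.57/30.3)³.
(r₁/r₂)³ = (0.2498)³ = 0.01559.
B₂ ≈ 2.027×10⁻⁸ T.

B ≈ 2.03×10⁻⁸ T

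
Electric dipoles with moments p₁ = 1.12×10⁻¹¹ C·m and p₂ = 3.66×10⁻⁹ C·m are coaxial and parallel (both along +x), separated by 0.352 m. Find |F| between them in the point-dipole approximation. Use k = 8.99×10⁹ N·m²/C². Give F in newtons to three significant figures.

On-axis field of dipole 1 at distance r: E = 2kp₁/r³. Force on dipole 2 is F = p₂·dE/dr (gradient along axis).
dE/dr = −6kp₁/r⁴, so |F| = 6kp₁p₂/r⁴ (attractive for aligned moments).
F = 6(8.99×10⁹)(1.12×10⁻¹¹)(3.66×10⁻⁹)/(0.352)⁴ = 1.440×10⁻⁷ N.

F ≈ 1.44×10⁻⁷ N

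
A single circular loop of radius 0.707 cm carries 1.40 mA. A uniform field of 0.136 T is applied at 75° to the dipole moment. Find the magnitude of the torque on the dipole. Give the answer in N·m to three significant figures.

Magnetic moment m = IA = Iπa² = (0.00140)·π·(0.00707)² = 2.198×10⁻⁷ A·m².
Torque on a magnetic dipole: τ = mB sinθ.
τ = (2.198×10⁻⁷)(0.136)·sin75° = 2.887×10⁻⁸ N·m.

τ ≈ 2.89×10⁻⁸ N·m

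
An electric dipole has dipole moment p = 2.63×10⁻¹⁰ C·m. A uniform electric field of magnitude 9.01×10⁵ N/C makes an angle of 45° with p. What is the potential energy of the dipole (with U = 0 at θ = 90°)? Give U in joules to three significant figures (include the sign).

U = −p·E = −pE cosθ.
U = −(2.63×10⁻¹⁰)(9.01×10⁵)·cos45° = -1.676×10⁻⁴ J.

U ≈ -1.68×10⁻⁴ J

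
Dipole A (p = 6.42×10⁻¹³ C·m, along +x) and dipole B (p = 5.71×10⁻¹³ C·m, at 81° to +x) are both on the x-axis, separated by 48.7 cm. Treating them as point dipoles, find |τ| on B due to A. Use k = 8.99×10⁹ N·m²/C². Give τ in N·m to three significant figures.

τ ≈ 5.64×10⁻¹⁴ N·m

The second dipole sits on the axis of the first, so the field there is axial: E₁ = 2kp₁/r³ along +x.
E₁ = 2(8.99×10⁹)(6.42×10⁻¹³)/(0.487)³ = 0.09994 N/C.
Torque on the second dipole: τ = p₂ E₁ sinθ.
τ = (5.71×10⁻¹³)(0.09994)·sin81° = 5.636×10⁻¹⁴ N·m.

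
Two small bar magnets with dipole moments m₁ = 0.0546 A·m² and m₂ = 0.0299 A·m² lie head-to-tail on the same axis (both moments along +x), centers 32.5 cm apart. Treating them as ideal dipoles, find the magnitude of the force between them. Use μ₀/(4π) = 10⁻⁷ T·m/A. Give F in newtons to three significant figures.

F ≈ 8.78×10⁻⁸ N

On-axis B of dipole 1: B = (μ₀/4π)·2m₁/r³. Force on dipole 2: F = m₂·dB/dr.
dB/dr = −(μ₀/4π)·6m₁/r⁴, so |F| = (μ₀/4π)·6m₁m₂/r⁴.
F = 6(10⁻⁷)(0.0546)(0.0299)/(0.325)⁴ = 8.780×10⁻⁸ N.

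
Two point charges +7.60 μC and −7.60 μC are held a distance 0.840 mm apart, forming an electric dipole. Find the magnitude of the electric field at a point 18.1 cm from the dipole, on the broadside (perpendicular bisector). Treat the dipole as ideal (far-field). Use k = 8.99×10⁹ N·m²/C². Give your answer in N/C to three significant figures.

E ≈ 9680 N/C

Dipole moment p = qd = (7.60×10⁻⁶ C)(8.40×10⁻⁴ m) = 6.384×10⁻⁹ C·m.
In the equatorial plane E = kp/r³.
E = (8.99×10⁹)(6.384×10⁻⁹) / (0.181)³ = 9679 N/C.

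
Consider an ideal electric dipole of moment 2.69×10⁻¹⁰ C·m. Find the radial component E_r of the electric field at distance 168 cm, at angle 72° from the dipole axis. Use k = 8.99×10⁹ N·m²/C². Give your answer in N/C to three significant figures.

E_r ≈ 0.315 N/C

For a dipole, E_r = (2kp cosθ)/r³.
kp/r³ = (8.99×10⁹)(2.69×10⁻¹⁰)/(1.68)³ = 0.5100 N/C.
E_r = 2·0.5100·cos72° = 0.3152 N/C.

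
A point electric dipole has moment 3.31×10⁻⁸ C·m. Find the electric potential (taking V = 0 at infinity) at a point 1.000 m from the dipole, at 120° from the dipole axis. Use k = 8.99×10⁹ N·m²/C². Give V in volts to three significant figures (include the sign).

V ≈ -149 V

The dipole potential is V = kp cosθ / r².
V = (8.99×10⁹)(3.31×10⁻⁸)·cos120° / (1.00)² = -148.8 V.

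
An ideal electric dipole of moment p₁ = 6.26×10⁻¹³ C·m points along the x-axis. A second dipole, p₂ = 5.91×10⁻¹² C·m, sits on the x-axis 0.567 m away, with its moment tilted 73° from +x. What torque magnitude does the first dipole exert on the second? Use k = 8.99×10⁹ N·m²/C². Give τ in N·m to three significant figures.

τ ≈ 3.49×10⁻¹³ N·m

The second dipole sits on the axis of the first, so the field there is axial: E₁ = 2kp₁/r³ along +x.
E₁ = 2(8.99×10⁹)(6.26×10⁻¹³)/(0.567)³ = 0.06175 N/C.
Torque on the second dipole: τ = p₂ E₁ sinθ.
τ = (5.91×10⁻¹²)(0.06175)·sin73° = 3.490×10⁻¹³ N·m.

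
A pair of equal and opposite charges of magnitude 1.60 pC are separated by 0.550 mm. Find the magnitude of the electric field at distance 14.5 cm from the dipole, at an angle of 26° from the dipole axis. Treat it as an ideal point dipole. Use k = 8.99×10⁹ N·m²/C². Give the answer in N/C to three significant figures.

Dipole moment p = qd = (1.60×10⁻¹² C)(5.50×10⁻⁴ m) = 8.80×10⁻¹⁶ C·m.
At angle θ the dipole field magnitude is E = (kp/r³)·√(1 + 3cos²θ).
kp/r³ = (8.99×10⁹)(8.80×10⁻¹⁶) / (0.145)³ = 0.002595 N/C.
√(1 + 3cos²26°) = √(1 + 3·0.8078) = √3.4235 ≈ 1.8503.
E ≈ 0.002595 × 1.850 = 0.004801 N/C.

E ≈ 0.00480 N/C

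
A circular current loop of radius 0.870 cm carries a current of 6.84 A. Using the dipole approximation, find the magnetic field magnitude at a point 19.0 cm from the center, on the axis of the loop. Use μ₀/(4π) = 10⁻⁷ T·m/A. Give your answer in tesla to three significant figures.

B ≈ 4.74×10⁻⁸ T

Magnetic moment m = IA = Iπa² = (6.84)·π·(0.00870)² = 0.001626 A·m².
On axis B = (μ₀/4π)·2m/r³.
B = 2·(10⁻⁷)·(0.001626) / (0.190)³ = 4.741×10⁻⁸ T.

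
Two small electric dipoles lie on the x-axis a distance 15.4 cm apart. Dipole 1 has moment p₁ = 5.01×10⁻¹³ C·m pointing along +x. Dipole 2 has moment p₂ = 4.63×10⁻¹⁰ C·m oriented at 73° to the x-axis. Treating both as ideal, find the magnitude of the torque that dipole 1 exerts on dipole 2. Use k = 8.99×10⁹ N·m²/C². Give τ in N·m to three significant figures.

The second dipole sits on the axis of the first, so the field there is axial: E₁ = 2kp₁/r³ along +x.
E₁ = 2(8.99×10⁹)(5.01×10⁻¹³)/(0.154)³ = 2.466 N/C.
Torque on the second dipole: τ = p₂ E₁ sinθ.
τ = (4.63×10⁻¹⁰)(2.466)·sin73° = 1.092×10⁻⁹ N·m.

τ ≈ 1.09×10⁻⁹ N·m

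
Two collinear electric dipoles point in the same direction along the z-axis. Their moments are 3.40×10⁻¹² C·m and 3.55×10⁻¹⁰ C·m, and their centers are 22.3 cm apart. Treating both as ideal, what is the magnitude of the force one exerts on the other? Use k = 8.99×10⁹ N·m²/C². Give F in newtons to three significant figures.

On-axis field of dipole 1 at distance r: E = 2kp₁/r³. Force on dipole 2 is F = p₂·dE/dr (gradient along axis).
dE/dr = −6kp₁/r⁴, so |F| = 6kp₁p₂/r⁴ (attractive for aligned moments).
F = 6(8.99×10⁹)(3.40×10⁻¹²)(3.55×10⁻¹⁰)/(0.223)⁴ = 2.633×10⁻⁸ N.

F ≈ 2.63×10⁻⁸ N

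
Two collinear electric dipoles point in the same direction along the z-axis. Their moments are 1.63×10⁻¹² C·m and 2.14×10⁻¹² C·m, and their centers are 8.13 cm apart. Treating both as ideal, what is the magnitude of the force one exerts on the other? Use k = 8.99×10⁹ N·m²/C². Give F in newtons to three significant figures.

F ≈ 4.31×10⁻⁹ N

On-axis field of dipole 1 at distance r: E = 2kp₁/r³. Force on dipole 2 is F = p₂·dE/dr (gradient along axis).
dE/dr = −6kp₁/r⁴, so |F| = 6kp₁p₂/r⁴ (attractive for aligned moments).
F = 6(8.99×10⁹)(1.63×10⁻¹²)(2.14×10⁻¹²)/(0.0813)⁴ = 4.307×10⁻⁹ N.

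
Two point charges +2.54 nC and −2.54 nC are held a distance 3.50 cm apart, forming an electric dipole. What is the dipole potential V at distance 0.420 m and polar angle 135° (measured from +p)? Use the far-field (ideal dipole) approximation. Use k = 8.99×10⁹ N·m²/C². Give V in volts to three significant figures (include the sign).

Dipole moment p = qd = (2.54×10⁻⁹ C)(0.0350 m) = 8.89×10⁻¹¹ C·m.
The dipole potential is V = kp cosθ / r².
V = (8.99×10⁹)(8.89×10⁻¹¹)·cos135° / (0.420)² = -3.204 V.

V ≈ -3.20 V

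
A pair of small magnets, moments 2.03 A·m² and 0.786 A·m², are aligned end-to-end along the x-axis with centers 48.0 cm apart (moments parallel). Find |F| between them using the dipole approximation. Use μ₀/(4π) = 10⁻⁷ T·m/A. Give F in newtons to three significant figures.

F ≈ 1.80×10⁻⁵ N

On-axis B of dipole 1: B = (μ₀/4π)·2m₁/r³. Force on dipole 2: F = m₂·dB/dr.
dB/dr = −(μ₀/4π)·6m₁/r⁴, so |F| = (μ₀/4π)·6m₁m₂/r⁴.
F = 6(10⁻⁷)(2.03)(0.786)/(0.480)⁴ = 1.803×10⁻⁵ N.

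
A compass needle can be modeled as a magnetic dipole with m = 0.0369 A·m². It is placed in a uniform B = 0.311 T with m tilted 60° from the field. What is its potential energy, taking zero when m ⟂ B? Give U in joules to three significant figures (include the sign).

U ≈ -0.00574 J

U = −m·B = −mB cosθ.
U = −(0.0369)(0.311)·cos60° = -0.005738 J.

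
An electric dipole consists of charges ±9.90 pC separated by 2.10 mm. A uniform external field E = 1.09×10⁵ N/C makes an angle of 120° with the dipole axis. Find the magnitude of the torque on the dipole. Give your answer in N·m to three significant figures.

τ ≈ 1.96×10⁻⁹ N·m

Dipole moment p = qd = (9.90×10⁻¹² C)(0.00210 m) = 2.079×10⁻¹⁴ C·m.
Torque on an electric dipole: τ = pE sinθ.
τ = (2.079×10⁻¹⁴)(1.09×10⁵)·sin120° = 1.963×10⁻⁹ N·m.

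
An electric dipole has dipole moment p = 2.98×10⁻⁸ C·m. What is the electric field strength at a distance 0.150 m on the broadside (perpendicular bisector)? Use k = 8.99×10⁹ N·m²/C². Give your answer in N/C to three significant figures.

On the perpendicular bisector E = kp/r³ (half the axial value at the same distance).
E = (8.99×10⁹)(2.98×10⁻⁸) / (0.150)³ = 7.938×10⁴ N/C.

E ≈ 7.94×10⁴ N/C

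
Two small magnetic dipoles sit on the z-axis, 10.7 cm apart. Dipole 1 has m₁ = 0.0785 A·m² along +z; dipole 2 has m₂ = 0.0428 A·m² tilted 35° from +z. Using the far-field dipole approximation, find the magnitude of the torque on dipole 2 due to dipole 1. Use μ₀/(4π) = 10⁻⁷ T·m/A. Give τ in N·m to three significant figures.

τ ≈ 3.15×10⁻⁷ N·m

Dipole B is on the axis of dipole A, so B₁ there is axial: B₁ = (μ₀/4π)·2m₁/r³ along +z.
B₁ = 2(10⁻⁷)(0.0785)/(0.107)³ = 1.282×10⁻⁵ T.
τ = m₂ B₁ sinθ.
τ = (0.0428)(1.282×10⁻⁵)·sin35° = 3.146×10⁻⁷ N·m.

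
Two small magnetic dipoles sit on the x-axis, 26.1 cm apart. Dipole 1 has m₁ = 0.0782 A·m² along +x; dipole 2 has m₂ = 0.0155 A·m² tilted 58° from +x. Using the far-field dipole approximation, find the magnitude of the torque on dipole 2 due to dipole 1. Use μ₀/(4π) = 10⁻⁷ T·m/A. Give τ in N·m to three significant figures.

τ ≈ 1.16×10⁻⁸ N·m

Dipole B is on the axis of dipole A, so B₁ there is axial: B₁ = (μ₀/4π)·2m₁/r³ along +x.
B₁ = 2(10⁻⁷)(0.0782)/(0.261)³ = 8.797×10⁻⁷ T.
τ = m₂ B₁ sinθ.
τ = (0.0155)(8.797×10⁻⁷)·sin58° = 1.156×10⁻⁸ N·m.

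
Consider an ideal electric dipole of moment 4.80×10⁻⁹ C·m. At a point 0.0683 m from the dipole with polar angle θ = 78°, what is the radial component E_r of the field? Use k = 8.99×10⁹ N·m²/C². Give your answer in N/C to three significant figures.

E_r ≈ 5.63×10⁴ N/C

For a dipole, E_r = (2kp cosθ)/r³.
kp/r³ = (8.99×10⁹)(4.80×10⁻⁹)/(0.0683)³ = 1.354×10⁵ N/C.
E_r = 2·1.354×10⁵·cos78° = 5.632×10⁴ N/C.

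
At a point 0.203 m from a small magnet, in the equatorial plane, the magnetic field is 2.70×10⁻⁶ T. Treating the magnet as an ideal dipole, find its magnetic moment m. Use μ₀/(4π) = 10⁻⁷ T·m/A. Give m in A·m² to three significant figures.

In the equatorial plane B = (μ₀/4π)·m/r³, so m = Br³·4π/(μ₀).
m = (2.70×10⁻⁶)·(0.203)³ / (10⁻⁷) = 0.2259 A·m².

m ≈ 0.226 A·m²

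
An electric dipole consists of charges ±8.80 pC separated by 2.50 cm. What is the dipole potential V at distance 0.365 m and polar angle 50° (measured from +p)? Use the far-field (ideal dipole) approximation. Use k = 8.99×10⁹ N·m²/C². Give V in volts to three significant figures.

V ≈ 0.00954 V

Dipole moment p = qd = (8.80×10⁻¹² C)(0.0250 m) = 2.20×10⁻¹³ C·m.
The dipole potential is V = kp cosθ / r².
V = (8.99×10⁹)(2.20×10⁻¹³)·cos50° / (0.365)² = 0.009543 V.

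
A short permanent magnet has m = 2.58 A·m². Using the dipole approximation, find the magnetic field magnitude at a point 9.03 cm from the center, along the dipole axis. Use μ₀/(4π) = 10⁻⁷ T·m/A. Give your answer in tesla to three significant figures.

On axis B = (μ₀/4π)·2m/r³.
B = 2·(10⁻⁷)·(2.58) / (0.0903)³ = 7.008×10⁻⁴ T.

B ≈ 7.01×10⁻⁴ T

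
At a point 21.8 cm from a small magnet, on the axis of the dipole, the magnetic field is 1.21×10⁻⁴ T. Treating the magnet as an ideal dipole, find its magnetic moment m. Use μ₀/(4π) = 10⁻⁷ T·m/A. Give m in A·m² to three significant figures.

m ≈ 6.27 A·m²

On axis B = (μ₀/4π)·2m/r³, so m = Br³·4π/(μ₀·2).
m = (1.21×10⁻⁴)·(0.218)³ / (2·10⁻⁷) = 6.268 A·m².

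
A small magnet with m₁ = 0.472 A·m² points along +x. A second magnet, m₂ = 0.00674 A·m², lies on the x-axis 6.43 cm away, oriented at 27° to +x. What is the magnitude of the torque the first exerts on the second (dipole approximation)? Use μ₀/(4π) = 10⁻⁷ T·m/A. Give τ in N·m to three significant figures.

τ ≈ 1.09×10⁻⁶ N·m

Dipole B is on the axis of dipole A, so B₁ there is axial: B₁ = (μ₀/4π)·2m₁/r³ along +x.
B₁ = 2(10⁻⁷)(0.472)/(0.0643)³ = 3.551×10⁻⁴ T.
τ = m₂ B₁ sinθ.
τ = (0.00674)(3.551×10⁻⁴)·sin27° = 1.087×10⁻⁶ N·m.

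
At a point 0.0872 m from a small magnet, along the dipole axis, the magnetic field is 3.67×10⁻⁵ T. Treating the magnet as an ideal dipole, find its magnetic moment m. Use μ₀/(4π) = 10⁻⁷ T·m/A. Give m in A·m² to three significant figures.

m ≈ 0.122 A·m²

On axis B = (μ₀/4π)·2m/r³, so m = Br³·4π/(μ₀·2).
m = (3.67×10⁻⁵)·(0.0872)³ / (2·10⁻⁷) = 0.1217 A·m².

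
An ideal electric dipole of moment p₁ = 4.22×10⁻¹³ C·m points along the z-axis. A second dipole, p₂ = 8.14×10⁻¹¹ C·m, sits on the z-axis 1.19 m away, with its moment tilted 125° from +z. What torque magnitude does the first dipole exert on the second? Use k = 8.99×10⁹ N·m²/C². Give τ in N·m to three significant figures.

τ ≈ 3.00×10⁻¹³ N·m

The second dipole sits on the axis of the first, so the field there is axial: E₁ = 2kp₁/r³ along +z.
E₁ = 2(8.99×10⁹)(4.22×10⁻¹³)/(1.19)³ = 0.004503 N/C.
Torque on the second dipole: τ = p₂ E₁ sinθ.
τ = (8.14×10⁻¹¹)(0.004503)·sin125° = 3.002×10⁻¹³ N·m.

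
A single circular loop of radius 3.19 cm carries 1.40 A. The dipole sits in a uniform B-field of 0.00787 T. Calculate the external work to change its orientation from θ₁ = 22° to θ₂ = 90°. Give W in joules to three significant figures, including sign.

Magnetic moment m = IA = Iπa² = (1.40)·π·(0.0319)² = 0.004476 A·m².
W_ext = ΔU = −mB cosθ₂ + mB cosθ₁ = mB(cosθ₁ − cosθ₂).
W = (0.004476)(0.00787)·(cos22° − cos90°) = (3.523×10⁻⁵)·(+0.9272) = 3.266×10⁻⁵ J.

W ≈ 3.27×10⁻⁵ J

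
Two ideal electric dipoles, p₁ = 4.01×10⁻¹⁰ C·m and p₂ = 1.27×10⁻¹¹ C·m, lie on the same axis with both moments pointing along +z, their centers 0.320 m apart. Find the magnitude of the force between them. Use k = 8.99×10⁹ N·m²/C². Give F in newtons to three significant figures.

F ≈ 2.62×10⁻⁸ N

On-axis field of dipole 1 at distance r: E = 2kp₁/r³. Force on dipole 2 is F = p₂·dE/dr (gradient along axis).
dE/dr = −6kp₁/r⁴, so |F| = 6kp₁p₂/r⁴ (attractive for aligned moments).
F = 6(8.99×10⁹)(4.01×10⁻¹⁰)(1.27×10⁻¹¹)/(0.320)⁴ = 2.620×10⁻⁸ N.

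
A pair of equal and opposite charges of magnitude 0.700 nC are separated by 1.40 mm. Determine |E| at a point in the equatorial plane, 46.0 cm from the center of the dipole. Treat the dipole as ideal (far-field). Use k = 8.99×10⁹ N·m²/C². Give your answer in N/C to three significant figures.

Dipole moment p = qd = (7.00×10⁻¹⁰ C)(0.00140 m) = 9.80×10⁻¹³ C·m.
In the equatorial plane E = kp/r³.
E = (8.99×10⁹)(9.80×10⁻¹³) / (0.460)³ = 0.09051 N/C.

E ≈ 0.0905 N/C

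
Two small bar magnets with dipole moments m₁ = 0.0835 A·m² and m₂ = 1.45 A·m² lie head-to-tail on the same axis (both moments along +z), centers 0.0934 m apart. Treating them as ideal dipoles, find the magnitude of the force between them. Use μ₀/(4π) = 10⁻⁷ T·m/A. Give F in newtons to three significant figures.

On-axis B of dipole 1: B = (μ₀/4π)·2m₁/r³. Force on dipole 2: F = m₂·dB/dr.
dB/dr = −(μ₀/4π)·6m₁/r⁴, so |F| = (μ₀/4π)·6m₁m₂/r⁴.
F = 6(10⁻⁷)(0.0835)(1.45)/(0.0934)⁴ = 9.546×10⁻⁴ N.

F ≈ 9.55×10⁻⁴ N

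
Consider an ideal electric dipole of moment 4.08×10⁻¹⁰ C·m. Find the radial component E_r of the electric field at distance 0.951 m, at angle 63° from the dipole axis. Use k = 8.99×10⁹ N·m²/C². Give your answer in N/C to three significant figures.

For a dipole, E_r = (2kp cosθ)/r³.
kp/r³ = (8.99×10⁹)(4.08×10⁻¹⁰)/(0.951)³ = 4.265 N/C.
E_r = 2·4.265·cos63° = 3.872 N/C.

E_r ≈ 3.87 N/C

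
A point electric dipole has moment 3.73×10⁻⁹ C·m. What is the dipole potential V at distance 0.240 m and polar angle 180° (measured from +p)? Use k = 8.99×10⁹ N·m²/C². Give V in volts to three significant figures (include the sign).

The dipole potential is V = kp cosθ / r².
V = (8.99×10⁹)(3.73×10⁻⁹)·cos180° / (0.240)² = -582.2 V.

V ≈ -582 V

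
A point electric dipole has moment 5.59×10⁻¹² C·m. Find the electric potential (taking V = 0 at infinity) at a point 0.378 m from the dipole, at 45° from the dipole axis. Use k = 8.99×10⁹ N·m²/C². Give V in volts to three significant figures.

The dipole potential is V = kp cosθ / r².
V = (8.99×10⁹)(5.59×10⁻¹²)·cos45° / (0.378)² = 0.2487 V.

V ≈ 0.249 V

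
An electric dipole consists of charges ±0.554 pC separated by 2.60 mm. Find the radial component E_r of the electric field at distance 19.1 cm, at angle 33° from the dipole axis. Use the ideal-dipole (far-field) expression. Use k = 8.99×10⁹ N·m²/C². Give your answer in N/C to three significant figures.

E_r ≈ 0.00312 N/C

Dipole moment p = qd = (5.54×10⁻¹³ C)(0.00260 m) = 1.44×10⁻¹⁵ C·m.
For a dipole, E_r = (2kp cosθ)/r³.
kp/r³ = (8.99×10⁹)(1.44×10⁻¹⁵)/(0.191)³ = 0.001858 N/C.
E_r = 2·0.001858·cos33° = 0.003116 N/C.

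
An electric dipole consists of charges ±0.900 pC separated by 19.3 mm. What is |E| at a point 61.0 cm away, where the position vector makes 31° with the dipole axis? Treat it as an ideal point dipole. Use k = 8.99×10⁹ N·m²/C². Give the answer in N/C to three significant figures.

Dipole moment p = qd = (9.00×10⁻¹³ C)(0.0193 m) = 1.737×10⁻¹⁴ C·m.
At angle θ the dipole field magnitude is E = (kp/r³)·√(1 + 3cos²θ).
kp/r³ = (8.99×10⁹)(1.737×10⁻¹⁴) / (0.610)³ = 6.880×10⁻⁴ N/C.
√(1 + 3cos²31°) = √(1 + 3·0.7347) = √3.2042 ≈ 1.7900.
E ≈ 6.880×10⁻⁴ × 1.790 = 0.001231 N/C.

E ≈ 0.00123 N/C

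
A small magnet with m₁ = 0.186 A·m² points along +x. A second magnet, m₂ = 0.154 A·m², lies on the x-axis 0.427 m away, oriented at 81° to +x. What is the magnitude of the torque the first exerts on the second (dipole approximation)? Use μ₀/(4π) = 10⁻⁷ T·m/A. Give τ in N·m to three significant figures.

τ ≈ 7.27×10⁻⁸ N·m

Dipole B is on the axis of dipole A, so B₁ there is axial: B₁ = (μ₀/4π)·2m₁/r³ along +x.
B₁ = 2(10⁻⁷)(0.186)/(0.427)³ = 4.778×10⁻⁷ T.
τ = m₂ B₁ sinθ.
τ = (0.154)(4.778×10⁻⁷)·sin81° = 7.268×10⁻⁸ N·m.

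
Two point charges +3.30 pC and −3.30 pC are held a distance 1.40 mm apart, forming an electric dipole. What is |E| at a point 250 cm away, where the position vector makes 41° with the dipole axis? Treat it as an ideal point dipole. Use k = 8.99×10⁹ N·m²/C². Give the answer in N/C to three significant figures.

E ≈ 4.37×10⁻⁶ N/C

Dipole moment p = qd = (3.30×10⁻¹² C)(0.00140 m) = 4.62×10⁻¹⁵ C·m.
At angle θ the dipole field magnitude is E = (kp/r³)·√(1 + 3cos²θ).
kp/r³ = (8.99×10⁹)(4.62×10⁻¹⁵) / (2.50)³ = 2.658×10⁻⁶ N/C.
√(1 + 3cos²41°) = √(1 + 3·0.5696) = √2.7088 ≈ 1.6458.
E ≈ 2.658×10⁻⁶ × 1.646 = 4.375×10⁻⁶ N/C.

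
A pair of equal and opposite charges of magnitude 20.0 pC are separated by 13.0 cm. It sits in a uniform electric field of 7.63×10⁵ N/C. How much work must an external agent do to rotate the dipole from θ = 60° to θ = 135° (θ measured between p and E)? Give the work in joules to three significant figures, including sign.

Dipole moment p = qd = (2.00×10⁻¹¹ C)(0.130 m) = 2.60×10⁻¹² C·m.
W_ext = ΔU = U(θ₂) − U(θ₁) = −pE cosθ₂ − (−pE cosθ₁) = pE(cosθ₁ − cosθ₂).
W = (2.60×10⁻¹²)(7.63×10⁵)·(cos60° − cos135°) = (1.984×10⁻⁶)·(+1.2071) = 2.395×10⁻⁶ J.

W ≈ 2.39×10⁻⁶ J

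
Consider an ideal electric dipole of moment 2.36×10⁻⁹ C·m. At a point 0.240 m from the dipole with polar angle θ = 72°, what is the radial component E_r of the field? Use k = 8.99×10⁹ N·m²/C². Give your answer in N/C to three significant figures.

E_r ≈ 949 N/C

For a dipole, E_r = (2kp cosθ)/r³.
kp/r³ = (8.99×10⁹)(2.36×10⁻⁹)/(0.240)³ = 1535 N/C.
E_r = 2·1535·cos72° = 948.5 N/C.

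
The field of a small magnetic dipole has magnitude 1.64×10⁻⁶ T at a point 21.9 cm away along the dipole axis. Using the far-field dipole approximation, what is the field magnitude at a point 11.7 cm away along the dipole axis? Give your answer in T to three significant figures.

Dipole fields scale as 1/r³ in the far field; the geometry is the same at both points.
B₂ = B₁ · (r₁/r₂)³ = 1.64×10⁻⁶ · (21.9/11.7)³.
(r₁/r₂)³ = (1.872)³ = 6.558.
B₂ ≈ 1.076×10⁻⁵ T.

B ≈ 1.08×10⁻⁵ T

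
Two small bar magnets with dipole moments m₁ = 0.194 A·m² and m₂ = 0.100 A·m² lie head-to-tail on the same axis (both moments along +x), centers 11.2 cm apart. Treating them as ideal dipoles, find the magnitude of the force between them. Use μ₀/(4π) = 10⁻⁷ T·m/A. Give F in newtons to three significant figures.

F ≈ 7.40×10⁻⁵ N

On-axis B of dipole 1: B = (μ₀/4π)·2m₁/r³. Force on dipole 2: F = m₂·dB/dr.
dB/dr = −(μ₀/4π)·6m₁/r⁴, so |F| = (μ₀/4π)·6m₁m₂/r⁴.
F = 6(10⁻⁷)(0.194)(0.100)/(0.112)⁴ = 7.397×10⁻⁵ N.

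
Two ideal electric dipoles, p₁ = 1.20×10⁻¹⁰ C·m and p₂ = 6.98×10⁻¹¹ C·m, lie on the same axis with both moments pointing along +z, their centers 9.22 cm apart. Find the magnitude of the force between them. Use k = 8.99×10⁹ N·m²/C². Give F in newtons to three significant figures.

F ≈ 6.25×10⁻⁶ N

On-axis field of dipole 1 at distance r: E = 2kp₁/r³. Force on dipole 2 is F = p₂·dE/dr (gradient along axis).
dE/dr = −6kp₁/r⁴, so |F| = 6kp₁p₂/r⁴ (attractive for aligned moments).
F = 6(8.99×10⁹)(1.20×10⁻¹⁰)(6.98×10⁻¹¹)/(0.0922)⁴ = 6.252×10⁻⁶ N.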